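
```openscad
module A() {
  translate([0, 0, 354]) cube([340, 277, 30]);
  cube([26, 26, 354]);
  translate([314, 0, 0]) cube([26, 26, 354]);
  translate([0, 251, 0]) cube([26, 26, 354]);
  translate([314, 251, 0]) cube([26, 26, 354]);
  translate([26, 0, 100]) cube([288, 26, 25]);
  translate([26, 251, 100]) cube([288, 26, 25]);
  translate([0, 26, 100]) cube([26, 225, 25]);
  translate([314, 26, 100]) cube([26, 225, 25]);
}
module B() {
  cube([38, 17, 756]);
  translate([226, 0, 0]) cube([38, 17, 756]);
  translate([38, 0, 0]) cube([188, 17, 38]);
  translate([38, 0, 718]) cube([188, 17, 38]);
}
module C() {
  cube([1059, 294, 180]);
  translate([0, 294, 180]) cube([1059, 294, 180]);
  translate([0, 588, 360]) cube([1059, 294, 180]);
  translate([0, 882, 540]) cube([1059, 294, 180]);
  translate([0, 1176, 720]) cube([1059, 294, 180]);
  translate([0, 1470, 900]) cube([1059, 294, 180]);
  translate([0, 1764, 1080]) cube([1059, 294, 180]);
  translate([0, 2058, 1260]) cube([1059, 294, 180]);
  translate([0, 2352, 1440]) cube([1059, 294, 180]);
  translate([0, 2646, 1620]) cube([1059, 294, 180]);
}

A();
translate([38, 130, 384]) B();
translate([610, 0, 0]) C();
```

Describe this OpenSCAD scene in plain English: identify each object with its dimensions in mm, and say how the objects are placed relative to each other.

A is a four-legged stool. The seat is a 340×277×30 mm slab whose top surface is at z = 384 mm; four square legs, each 26×26 mm in cross-section, run from the floor (z = 0) to the underside of the seat, each flush with a corner of the seat. Four stretchers, 26 mm wide and 25 mm tall, connect adjacent legs with their undersides at z = 100 mm, each running between the inner faces of the legs it joins and aligned with the legs' outer faces on the other axis.

B is a picture frame with a 188×680 mm rectangular opening (x by z) and a uniform 38 mm border on every side. Frame depth is 17 mm along y. It is built from two vertical stiles running the full outside height and two horizontal rails spanning the gap between the stiles.

C is a run of 10 identical solid stair steps. Each tread is 1059×294 mm and each step block is 180 mm high. Step 1 rests on the floor; step k is offset from step 1 by (k−1)×294 mm in y and (k−1)×180 mm in z.

The picture frame is on top of the stool, centred. The staircase is on the floor beside the stool on its +x side.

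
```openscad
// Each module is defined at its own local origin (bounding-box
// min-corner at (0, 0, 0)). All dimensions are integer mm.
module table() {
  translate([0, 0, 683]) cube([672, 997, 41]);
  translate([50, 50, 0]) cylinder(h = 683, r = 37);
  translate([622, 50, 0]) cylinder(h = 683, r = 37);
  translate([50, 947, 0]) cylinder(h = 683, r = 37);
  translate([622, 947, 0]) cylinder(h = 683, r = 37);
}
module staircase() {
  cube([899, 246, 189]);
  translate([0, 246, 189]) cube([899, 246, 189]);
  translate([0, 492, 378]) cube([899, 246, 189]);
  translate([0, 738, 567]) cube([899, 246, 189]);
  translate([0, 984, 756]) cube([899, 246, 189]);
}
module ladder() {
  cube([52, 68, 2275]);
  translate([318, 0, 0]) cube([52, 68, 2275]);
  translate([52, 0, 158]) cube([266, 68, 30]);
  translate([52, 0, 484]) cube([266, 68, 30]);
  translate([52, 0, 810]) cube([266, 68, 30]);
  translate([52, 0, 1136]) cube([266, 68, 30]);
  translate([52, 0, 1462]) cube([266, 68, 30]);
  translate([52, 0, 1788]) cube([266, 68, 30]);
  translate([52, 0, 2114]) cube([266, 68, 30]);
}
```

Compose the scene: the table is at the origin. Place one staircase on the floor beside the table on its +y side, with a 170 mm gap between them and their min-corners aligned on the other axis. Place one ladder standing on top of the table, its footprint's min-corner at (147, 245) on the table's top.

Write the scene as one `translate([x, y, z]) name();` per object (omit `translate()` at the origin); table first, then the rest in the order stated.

table();
translate([0, 1167, 0]) staircase();
translate([147, 245, 724]) ladder();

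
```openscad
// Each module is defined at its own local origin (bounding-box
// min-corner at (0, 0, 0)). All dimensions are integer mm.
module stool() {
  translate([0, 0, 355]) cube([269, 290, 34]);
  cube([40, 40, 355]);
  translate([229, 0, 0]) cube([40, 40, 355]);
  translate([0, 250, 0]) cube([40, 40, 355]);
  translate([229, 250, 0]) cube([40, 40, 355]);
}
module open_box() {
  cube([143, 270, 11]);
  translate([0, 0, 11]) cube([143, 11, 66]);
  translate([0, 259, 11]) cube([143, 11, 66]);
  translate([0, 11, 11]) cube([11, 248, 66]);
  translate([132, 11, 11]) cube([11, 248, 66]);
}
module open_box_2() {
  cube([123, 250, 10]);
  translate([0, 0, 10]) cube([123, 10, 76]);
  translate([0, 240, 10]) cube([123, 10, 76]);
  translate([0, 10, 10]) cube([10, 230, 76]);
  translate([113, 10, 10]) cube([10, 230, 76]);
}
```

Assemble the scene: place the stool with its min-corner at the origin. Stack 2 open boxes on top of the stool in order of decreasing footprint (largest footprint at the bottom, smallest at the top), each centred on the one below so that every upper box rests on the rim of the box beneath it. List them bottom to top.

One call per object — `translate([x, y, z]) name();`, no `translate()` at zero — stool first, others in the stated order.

stool();
translate([63, 10, 389]) open_box();
translate([73, 20, 466]) open_box_2();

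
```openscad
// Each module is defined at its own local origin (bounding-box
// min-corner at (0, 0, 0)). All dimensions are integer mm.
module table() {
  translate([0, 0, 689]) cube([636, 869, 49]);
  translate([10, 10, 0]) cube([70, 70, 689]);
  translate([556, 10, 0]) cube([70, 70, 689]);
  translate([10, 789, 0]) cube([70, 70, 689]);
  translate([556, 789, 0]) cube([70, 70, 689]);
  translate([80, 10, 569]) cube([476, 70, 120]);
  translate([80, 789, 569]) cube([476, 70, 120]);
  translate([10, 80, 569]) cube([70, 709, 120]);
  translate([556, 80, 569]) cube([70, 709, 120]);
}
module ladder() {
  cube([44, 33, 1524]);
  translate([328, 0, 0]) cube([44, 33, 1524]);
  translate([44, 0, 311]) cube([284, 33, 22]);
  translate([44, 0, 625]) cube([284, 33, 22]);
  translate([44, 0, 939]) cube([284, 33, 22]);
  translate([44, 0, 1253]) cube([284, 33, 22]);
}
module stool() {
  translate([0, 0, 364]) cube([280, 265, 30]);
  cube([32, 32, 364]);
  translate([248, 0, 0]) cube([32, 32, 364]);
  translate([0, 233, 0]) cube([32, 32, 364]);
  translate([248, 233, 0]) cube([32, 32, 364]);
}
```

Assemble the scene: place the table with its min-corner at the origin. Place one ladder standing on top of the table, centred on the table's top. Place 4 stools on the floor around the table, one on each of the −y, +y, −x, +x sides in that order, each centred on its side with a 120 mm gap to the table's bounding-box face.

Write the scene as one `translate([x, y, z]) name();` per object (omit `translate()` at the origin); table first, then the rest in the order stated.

table();
translate([132, 418, 738]) ladder();
translate([178, -385, 0]) stool();
translate([178, 989, 0]) stool();
translate([-400, 302, 0]) stool();
translate([756, 302, 0]) stool();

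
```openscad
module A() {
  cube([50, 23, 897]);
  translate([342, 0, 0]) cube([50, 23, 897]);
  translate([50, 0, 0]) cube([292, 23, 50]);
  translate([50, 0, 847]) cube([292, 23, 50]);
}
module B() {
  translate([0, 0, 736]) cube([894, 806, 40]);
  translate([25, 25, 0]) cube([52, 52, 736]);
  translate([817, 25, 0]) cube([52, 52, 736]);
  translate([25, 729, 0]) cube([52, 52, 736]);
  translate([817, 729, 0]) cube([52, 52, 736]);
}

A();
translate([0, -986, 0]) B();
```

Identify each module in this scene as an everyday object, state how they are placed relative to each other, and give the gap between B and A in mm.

A is a picture frame. B is a table. The table is on the floor beside the picture frame on its −y side. The gap between the table and the picture frame is 180 mm.

The table's nearest face is 180 mm from the picture frame's −y face.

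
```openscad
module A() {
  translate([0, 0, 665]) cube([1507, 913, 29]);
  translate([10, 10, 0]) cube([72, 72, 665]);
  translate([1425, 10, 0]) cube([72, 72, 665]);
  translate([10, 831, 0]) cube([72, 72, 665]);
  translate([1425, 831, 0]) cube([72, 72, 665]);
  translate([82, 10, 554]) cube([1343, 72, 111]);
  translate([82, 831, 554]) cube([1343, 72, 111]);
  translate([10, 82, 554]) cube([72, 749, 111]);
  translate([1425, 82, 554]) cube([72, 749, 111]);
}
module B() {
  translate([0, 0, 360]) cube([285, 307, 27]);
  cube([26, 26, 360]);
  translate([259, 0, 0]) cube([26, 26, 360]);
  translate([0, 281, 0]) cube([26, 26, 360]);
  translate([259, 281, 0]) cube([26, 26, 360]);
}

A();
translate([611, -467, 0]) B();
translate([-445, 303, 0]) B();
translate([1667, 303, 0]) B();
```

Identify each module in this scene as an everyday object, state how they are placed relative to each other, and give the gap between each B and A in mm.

Each stool's nearest face is 160 mm from the table's bounding box.

A is a table. B is a stool. Three stools sit around the table at the −y, −x, +x sides. The gap between each stool and the table is 160 mm.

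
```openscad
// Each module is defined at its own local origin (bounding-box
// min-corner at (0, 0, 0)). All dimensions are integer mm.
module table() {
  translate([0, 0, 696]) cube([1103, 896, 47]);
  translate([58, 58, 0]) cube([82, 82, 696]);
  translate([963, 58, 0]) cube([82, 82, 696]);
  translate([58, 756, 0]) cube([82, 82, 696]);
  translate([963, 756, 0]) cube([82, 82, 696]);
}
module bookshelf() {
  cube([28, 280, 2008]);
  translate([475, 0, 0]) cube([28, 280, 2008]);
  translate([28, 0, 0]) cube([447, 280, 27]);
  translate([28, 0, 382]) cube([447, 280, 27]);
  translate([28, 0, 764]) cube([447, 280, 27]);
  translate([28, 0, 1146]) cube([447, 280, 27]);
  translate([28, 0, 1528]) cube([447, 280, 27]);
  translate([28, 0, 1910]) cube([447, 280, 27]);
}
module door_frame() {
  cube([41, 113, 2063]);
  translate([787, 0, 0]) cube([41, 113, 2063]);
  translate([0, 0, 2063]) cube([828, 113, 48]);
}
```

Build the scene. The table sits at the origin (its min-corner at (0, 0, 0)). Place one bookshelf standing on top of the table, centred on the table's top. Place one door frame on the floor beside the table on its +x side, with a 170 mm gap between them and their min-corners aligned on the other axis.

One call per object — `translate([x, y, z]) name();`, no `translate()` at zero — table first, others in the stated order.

table();
translate([300, 308, 743]) bookshelf();
translate([1273, 0, 0]) door_frame();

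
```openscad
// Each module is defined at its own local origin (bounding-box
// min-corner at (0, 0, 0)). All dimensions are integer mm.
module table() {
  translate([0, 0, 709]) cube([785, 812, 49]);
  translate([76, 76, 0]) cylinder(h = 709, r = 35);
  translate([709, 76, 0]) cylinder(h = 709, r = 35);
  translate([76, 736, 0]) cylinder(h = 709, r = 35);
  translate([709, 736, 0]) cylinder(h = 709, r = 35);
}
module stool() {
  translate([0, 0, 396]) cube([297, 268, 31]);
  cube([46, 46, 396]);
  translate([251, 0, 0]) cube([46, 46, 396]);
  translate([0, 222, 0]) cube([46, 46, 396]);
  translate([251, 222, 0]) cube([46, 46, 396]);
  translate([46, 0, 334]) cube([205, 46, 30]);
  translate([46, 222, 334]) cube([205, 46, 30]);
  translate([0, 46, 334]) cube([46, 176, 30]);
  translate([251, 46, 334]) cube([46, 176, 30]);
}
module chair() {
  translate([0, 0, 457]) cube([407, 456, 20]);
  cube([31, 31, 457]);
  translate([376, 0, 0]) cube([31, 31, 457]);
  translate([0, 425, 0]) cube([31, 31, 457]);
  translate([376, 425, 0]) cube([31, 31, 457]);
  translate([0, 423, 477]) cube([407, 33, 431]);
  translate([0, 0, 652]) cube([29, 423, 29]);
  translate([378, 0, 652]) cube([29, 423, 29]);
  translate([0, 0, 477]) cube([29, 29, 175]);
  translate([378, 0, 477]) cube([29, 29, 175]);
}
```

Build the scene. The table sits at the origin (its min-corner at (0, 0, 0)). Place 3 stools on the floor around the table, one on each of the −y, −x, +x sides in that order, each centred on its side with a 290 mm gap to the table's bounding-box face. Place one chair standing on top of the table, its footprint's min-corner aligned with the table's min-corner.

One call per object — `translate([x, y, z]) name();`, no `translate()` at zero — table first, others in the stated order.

table();
translate([244, -558, 0]) stool();
translate([-587, 272, 0]) stool();
translate([1075, 272, 0]) stool();
translate([0, 0, 758]) chair();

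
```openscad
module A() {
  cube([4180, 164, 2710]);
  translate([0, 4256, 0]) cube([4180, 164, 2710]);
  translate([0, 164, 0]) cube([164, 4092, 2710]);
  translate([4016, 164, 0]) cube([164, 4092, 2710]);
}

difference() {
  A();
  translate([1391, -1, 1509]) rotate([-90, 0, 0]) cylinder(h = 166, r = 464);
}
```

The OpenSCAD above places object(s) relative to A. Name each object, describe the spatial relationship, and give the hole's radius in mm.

A is a house frame. The house frame has a circular hole through its front wall. The hole's radius is 464 mm.

The subtracted cylinder has r = 464 mm.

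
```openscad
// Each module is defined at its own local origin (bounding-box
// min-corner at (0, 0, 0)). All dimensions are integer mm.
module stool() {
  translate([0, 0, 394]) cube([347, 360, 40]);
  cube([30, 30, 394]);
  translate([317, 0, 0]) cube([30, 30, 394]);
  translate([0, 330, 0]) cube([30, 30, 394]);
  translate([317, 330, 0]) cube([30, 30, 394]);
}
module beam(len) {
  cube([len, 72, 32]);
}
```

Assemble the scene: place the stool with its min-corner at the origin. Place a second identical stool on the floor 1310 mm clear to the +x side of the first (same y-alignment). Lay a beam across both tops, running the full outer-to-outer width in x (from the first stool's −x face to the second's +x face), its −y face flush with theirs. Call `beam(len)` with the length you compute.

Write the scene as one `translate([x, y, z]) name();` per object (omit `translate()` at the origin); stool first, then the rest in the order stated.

stool();
translate([1657, 0, 0]) stool();
translate([0, 0, 434]) beam(2004);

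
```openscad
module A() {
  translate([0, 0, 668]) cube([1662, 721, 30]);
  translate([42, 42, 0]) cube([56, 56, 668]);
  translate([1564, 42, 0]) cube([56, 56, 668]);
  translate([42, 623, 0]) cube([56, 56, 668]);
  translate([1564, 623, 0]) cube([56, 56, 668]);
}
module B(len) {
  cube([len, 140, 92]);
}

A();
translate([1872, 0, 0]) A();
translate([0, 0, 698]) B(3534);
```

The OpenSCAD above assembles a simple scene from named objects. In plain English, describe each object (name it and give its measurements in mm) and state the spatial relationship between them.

A is a rectangular dining table. The top is 1662×721×30 mm with its upper surface at z = 698 mm. It stands on four 56×56 mm square legs, each inset 42 mm from the nearest pair of top edges, running from the floor to the underside of the top.

B is a rectangular beam 3534 mm long (x), 140 mm deep (y), 92 mm thick (z).

The beam spans the tops of two tables placed 210 mm apart, resting at z = 698 mm.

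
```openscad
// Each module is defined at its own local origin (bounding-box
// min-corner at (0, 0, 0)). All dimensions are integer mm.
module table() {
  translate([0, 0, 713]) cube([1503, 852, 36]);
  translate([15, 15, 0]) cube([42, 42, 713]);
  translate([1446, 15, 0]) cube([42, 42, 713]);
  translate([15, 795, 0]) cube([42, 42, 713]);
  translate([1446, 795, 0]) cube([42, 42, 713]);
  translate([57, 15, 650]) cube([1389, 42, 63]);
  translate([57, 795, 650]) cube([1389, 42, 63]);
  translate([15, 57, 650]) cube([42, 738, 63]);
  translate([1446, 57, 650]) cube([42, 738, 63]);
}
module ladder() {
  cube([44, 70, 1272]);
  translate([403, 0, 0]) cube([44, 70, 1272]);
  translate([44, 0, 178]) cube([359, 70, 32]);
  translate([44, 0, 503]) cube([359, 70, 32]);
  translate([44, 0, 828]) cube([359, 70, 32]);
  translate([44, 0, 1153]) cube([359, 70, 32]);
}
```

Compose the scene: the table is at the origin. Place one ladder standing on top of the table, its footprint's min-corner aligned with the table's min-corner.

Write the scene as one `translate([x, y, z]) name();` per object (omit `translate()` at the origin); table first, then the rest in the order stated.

table();
translate([0, 0, 749]) ladder();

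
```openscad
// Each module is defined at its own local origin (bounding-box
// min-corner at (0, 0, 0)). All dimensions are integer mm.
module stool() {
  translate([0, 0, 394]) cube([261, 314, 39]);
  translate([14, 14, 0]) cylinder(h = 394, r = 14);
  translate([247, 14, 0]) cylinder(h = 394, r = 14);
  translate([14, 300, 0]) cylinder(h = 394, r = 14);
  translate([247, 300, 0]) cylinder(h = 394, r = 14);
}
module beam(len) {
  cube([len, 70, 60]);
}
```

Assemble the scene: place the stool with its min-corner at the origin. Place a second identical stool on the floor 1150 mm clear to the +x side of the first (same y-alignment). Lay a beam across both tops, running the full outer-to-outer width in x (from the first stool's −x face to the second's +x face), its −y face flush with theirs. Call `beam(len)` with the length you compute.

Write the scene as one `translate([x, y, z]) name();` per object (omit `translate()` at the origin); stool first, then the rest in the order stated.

stool();
translate([1411, 0, 0]) stool();
translate([0, 0, 433]) beam(1672);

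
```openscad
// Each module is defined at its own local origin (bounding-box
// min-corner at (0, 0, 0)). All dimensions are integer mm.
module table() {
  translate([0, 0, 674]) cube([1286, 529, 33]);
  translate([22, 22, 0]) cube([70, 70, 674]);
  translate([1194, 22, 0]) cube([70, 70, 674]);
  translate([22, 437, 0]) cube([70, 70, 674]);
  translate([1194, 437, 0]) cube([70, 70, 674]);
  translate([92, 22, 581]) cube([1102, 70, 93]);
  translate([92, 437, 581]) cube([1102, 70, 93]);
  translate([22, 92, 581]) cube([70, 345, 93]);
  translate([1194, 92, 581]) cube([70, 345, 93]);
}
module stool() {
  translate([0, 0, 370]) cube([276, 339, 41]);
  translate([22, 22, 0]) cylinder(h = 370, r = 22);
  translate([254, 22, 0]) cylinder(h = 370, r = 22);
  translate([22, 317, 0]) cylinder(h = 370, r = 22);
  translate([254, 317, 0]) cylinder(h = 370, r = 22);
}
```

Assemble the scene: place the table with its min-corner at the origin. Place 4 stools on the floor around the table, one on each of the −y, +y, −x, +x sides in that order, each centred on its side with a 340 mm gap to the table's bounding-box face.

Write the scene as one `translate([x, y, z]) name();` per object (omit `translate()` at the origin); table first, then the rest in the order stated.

table();
translate([505, -679, 0]) stool();
translate([505, 869, 0]) stool();
translate([-616, 95, 0]) stool();
translate([1626, 95, 0]) stool();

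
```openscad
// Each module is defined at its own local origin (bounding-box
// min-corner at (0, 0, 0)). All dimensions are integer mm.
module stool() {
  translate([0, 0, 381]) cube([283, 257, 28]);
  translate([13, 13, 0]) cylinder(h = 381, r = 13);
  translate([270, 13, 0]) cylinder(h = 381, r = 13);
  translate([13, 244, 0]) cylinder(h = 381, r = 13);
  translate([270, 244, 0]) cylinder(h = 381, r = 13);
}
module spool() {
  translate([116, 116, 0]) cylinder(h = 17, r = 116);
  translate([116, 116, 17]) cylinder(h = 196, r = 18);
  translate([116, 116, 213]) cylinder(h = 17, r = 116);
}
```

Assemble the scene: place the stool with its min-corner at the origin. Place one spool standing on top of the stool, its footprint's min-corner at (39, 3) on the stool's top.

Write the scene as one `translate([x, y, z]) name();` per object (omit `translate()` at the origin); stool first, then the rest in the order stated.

stool();
translate([39, 3, 409]) spool();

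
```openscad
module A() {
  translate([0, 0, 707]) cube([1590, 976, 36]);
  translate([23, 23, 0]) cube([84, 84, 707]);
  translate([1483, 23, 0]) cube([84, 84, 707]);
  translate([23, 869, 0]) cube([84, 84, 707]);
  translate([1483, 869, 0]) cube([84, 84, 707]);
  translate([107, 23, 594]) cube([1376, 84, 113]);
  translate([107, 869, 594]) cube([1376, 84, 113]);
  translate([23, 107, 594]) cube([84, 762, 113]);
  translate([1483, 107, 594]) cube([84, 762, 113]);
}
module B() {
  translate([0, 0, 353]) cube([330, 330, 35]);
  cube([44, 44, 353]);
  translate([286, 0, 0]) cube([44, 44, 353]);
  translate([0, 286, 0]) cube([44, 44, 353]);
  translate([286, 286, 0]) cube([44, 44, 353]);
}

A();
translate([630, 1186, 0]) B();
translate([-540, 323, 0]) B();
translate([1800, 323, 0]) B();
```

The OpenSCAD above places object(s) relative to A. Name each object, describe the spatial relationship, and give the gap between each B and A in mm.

Each stool's nearest face is 210 mm from the table's bounding box.

A is a table. B is a stool. Three stools sit around the table at the +y, −x, +x sides. The gap between each stool and the table is 210 mm.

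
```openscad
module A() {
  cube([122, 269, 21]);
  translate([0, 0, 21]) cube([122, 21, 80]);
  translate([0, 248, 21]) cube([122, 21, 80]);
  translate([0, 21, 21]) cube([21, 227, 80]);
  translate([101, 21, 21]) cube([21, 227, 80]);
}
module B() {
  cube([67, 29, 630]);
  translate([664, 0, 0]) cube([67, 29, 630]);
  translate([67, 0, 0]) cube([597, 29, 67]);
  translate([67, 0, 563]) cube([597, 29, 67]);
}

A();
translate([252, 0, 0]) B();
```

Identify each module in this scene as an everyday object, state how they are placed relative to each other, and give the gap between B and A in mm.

A is an open box. B is a picture frame. The picture frame is on the floor beside the open box on its +x side. The gap between the picture frame and the open box is 130 mm.

The picture frame's nearest face is 130 mm from the open box's +x face.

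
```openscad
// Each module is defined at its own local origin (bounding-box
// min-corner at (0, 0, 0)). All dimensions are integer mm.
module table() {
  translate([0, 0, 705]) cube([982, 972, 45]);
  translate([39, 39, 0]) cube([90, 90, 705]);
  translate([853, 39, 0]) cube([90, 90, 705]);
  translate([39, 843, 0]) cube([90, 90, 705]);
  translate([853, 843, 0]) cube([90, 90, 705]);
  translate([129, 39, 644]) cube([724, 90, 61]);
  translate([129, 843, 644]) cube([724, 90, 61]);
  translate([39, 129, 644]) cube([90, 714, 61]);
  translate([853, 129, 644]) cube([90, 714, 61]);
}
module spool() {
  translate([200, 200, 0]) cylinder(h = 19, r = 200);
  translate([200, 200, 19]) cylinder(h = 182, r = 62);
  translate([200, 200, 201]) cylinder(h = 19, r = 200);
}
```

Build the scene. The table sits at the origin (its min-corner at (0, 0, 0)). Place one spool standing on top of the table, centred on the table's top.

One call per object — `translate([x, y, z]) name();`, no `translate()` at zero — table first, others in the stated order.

table();
translate([291, 286, 750]) spool();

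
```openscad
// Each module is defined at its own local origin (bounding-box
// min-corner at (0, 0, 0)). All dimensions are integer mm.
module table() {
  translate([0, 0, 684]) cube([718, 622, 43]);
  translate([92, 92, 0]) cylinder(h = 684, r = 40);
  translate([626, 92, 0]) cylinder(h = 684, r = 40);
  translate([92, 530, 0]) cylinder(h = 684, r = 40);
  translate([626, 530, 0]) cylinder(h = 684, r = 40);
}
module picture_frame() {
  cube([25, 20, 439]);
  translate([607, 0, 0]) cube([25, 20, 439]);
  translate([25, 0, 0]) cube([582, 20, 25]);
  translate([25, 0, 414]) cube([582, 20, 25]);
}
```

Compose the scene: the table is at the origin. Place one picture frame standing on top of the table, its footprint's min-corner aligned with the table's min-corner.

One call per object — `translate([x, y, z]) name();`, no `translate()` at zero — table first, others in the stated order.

table();
translate([0, 0, 727]) picture_frame();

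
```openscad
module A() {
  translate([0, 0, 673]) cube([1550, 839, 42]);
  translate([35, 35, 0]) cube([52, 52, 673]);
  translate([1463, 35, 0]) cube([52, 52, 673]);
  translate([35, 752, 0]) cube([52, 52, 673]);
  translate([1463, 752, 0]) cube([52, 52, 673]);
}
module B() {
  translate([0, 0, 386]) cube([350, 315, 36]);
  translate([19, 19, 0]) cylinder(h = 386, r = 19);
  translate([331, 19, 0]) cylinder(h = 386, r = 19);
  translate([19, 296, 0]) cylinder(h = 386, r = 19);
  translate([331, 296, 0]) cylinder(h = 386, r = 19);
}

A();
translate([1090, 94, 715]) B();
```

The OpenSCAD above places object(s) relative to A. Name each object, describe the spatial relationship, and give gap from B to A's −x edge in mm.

A is a table. B is a stool. The stool is on top of the table. The gap from the stool to the table's −x edge is 1090 mm.

The stool's min-x is at 1090; the table's min-x is 0; gap = 1090 mm.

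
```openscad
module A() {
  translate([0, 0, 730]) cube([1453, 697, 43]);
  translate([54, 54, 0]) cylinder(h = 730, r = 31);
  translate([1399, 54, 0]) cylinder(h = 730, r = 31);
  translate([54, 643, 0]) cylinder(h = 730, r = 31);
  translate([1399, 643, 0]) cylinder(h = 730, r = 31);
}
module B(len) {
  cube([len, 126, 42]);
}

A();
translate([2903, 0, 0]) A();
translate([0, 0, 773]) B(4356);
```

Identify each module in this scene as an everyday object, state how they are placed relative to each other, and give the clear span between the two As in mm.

Second table starts at x = 2903; first ends at x = 1453; clear span = 2903 − 1453 = 1450 mm.

A is a table. B is a beam. A beam spans the tops of two tables. The clear span between the two tables is 1450 mm.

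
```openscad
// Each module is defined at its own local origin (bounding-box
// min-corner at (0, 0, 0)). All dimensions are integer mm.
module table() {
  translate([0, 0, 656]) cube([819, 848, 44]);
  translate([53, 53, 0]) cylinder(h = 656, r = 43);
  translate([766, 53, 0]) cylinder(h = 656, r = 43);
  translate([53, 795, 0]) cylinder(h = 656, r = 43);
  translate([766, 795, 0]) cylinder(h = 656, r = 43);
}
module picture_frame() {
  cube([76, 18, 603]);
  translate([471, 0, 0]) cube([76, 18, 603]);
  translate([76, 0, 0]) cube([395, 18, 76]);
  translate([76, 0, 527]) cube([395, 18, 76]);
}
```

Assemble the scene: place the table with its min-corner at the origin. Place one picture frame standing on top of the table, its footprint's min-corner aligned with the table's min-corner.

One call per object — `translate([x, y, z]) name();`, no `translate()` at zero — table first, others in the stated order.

table();
translate([0, 0, 700]) picture_frame();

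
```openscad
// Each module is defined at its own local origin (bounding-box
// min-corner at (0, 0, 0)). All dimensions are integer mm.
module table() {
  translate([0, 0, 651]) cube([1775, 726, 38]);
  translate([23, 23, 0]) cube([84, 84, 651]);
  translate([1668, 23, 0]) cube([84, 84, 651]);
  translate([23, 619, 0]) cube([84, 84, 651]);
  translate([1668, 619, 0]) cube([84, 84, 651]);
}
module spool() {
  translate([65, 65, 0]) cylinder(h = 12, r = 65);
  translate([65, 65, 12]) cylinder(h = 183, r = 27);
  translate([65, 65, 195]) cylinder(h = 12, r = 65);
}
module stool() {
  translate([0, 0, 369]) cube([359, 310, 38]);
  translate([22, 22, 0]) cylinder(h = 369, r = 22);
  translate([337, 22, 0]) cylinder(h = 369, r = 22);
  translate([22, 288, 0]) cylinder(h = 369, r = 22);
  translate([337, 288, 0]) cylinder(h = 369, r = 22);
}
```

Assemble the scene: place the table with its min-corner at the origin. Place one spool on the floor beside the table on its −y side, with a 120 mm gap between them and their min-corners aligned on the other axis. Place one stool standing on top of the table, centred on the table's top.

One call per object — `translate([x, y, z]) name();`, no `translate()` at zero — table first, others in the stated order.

table();
translate([0, -250, 0]) spool();
translate([708, 208, 689]) stool();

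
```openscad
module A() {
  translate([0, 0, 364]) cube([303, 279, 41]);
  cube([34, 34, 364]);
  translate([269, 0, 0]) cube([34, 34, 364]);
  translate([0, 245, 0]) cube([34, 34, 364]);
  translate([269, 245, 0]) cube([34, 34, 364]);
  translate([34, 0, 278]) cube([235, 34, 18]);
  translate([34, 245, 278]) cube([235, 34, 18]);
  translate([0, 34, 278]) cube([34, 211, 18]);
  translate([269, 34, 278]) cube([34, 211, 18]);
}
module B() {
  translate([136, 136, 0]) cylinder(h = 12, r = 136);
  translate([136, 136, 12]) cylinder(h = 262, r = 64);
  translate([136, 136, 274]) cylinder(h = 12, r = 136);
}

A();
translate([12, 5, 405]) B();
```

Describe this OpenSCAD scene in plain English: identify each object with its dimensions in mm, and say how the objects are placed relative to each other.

A is a simple wooden stool: a rectangular seat 303 mm (x) by 279 mm (y), 41 mm thick, top face at z = 405 mm, on four square legs, each 34×34 mm in cross-section. The legs rest on z = 0, each flush with a corner of the seat. Four stretchers, 34 mm wide and 18 mm tall, connect adjacent legs with their undersides at z = 278 mm, each running between the inner faces of the legs it joins and aligned with the legs' outer faces on the other axis.

B is a spool: two coaxial disc flanges of radius 136 mm and thickness 12 mm, joined by a core cylinder of radius 64 mm and height 262 mm. The lower flange rests on z = 0 and the three cylinders share a vertical axis.

The spool is on top of the stool.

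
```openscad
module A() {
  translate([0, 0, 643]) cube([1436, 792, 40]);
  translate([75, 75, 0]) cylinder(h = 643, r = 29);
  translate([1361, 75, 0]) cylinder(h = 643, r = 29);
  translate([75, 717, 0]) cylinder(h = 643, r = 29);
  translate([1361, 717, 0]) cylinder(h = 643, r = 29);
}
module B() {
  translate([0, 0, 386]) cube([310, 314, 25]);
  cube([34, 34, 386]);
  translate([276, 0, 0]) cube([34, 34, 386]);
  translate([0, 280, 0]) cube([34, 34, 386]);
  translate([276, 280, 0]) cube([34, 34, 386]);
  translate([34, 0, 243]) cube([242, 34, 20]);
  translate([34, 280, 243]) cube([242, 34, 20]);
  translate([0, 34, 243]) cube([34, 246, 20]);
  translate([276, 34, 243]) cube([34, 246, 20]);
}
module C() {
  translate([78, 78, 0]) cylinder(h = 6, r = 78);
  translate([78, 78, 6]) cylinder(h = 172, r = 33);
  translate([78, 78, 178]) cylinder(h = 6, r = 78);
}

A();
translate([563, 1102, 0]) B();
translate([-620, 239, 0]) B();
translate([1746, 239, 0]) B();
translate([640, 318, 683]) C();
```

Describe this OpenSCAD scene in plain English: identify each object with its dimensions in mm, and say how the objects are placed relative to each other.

A is a table with a 1436×792 mm rectangular top, 40 mm thick, top surface at z = 683 mm, supported by four round legs of 58 mm diameter, each leg's bounding box inset 46 mm from the nearest pair of top edges, running from the floor.

B is a simple wooden stool: a rectangular seat 310 mm (x) by 314 mm (y), 25 mm thick, top face at z = 411 mm, on four square legs, each 34×34 mm in cross-section. The legs rest on z = 0, each flush with a corner of the seat. Four stretchers, 34 mm wide and 20 mm tall, connect adjacent legs with their undersides at z = 243 mm, each running between the inner faces of the legs it joins and aligned with the legs' outer faces on the other axis.

C is a spool: two coaxial disc flanges of radius 78 mm and thickness 6 mm, joined by a core cylinder of radius 33 mm and height 172 mm. The lower flange rests on z = 0 and the three cylinders share a vertical axis.

Three stools sit around the table at the +y, −x, +x sides. The spool is on top of the table, centred.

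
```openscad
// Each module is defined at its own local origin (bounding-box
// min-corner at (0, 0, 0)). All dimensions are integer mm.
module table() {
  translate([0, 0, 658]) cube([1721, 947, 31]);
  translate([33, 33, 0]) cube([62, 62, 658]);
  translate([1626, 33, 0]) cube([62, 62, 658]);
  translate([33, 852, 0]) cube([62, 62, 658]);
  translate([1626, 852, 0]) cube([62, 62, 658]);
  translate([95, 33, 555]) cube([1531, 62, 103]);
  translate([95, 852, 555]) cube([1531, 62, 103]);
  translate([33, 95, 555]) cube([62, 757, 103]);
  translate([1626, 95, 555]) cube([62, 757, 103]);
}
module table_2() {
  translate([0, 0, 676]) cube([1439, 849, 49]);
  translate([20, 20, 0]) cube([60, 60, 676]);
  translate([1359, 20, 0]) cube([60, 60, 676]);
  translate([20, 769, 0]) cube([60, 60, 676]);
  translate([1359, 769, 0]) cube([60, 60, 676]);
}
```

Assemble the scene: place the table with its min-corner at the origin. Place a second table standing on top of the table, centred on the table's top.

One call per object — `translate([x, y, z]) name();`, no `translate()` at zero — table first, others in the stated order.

table();
translate([141, 49, 689]) table_2();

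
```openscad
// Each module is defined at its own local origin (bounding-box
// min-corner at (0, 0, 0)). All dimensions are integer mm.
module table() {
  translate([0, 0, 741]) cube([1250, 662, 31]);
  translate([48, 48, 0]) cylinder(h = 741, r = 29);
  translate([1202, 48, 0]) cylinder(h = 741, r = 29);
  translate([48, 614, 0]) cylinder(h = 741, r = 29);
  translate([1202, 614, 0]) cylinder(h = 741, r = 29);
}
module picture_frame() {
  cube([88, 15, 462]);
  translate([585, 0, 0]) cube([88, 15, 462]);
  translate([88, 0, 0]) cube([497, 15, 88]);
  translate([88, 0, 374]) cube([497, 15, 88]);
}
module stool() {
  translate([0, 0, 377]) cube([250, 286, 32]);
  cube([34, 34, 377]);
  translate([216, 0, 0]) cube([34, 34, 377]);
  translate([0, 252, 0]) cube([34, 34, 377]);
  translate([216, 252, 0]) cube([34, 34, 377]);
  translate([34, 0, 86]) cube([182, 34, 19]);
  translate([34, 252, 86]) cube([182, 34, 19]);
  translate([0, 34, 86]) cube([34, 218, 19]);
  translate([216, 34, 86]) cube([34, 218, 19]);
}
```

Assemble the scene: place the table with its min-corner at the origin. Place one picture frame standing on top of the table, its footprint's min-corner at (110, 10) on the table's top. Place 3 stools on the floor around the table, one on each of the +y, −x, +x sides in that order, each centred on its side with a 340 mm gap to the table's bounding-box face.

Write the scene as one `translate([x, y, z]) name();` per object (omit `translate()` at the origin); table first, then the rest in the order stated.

table();
translate([110, 10, 772]) picture_frame();
translate([500, 1002, 0]) stool();
translate([-590, 188, 0]) stool();
translate([1590, 188, 0]) stool();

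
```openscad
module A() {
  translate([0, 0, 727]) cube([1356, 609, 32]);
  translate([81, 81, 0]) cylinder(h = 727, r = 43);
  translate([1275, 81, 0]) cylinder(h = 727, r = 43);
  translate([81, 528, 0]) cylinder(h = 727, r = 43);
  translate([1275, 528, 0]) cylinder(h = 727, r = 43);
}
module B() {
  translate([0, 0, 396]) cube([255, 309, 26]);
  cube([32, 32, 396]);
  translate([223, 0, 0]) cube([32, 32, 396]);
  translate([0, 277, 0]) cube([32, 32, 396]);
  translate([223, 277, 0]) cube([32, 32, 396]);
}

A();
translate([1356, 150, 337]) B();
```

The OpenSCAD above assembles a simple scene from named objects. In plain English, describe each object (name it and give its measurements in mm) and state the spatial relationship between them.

A is a rectangular dining table. The top is 1356×609×32 mm with its upper surface at z = 759 mm. It stands on four round legs of 86 mm diameter, each leg's bounding box inset 38 mm from the nearest pair of top edges, running from the floor to the underside of the top.

B is a simple wooden stool: a rectangular seat 255 mm (x) by 309 mm (y), 26 mm thick, top face at z = 422 mm, on four square legs, each 32×32 mm in cross-section. The legs rest on z = 0, each flush with a corner of the seat.

The stool is beside the table with their tops flush at z = 759.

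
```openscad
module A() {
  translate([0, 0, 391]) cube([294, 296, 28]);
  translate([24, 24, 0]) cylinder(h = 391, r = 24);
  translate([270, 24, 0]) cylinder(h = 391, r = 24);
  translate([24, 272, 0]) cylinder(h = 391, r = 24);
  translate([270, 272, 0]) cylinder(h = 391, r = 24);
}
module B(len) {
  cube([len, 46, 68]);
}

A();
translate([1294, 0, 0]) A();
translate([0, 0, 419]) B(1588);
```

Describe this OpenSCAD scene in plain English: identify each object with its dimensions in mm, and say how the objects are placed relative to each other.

A is a four-legged stool. The seat is 294×296 mm, 28 mm thick, top at z = 419 mm. It stands on four round legs, each 48 mm in diameter, from z = 0 to the seat underside, each leg's axis is inset half a diameter from the nearest pair of seat edges (so the leg's bounding box is flush with the corner).

B is a rectangular beam 1588 mm long (x), 46 mm deep (y), 68 mm thick (z).

The beam spans the tops of two stools placed 1000 mm apart, resting at z = 419 mm.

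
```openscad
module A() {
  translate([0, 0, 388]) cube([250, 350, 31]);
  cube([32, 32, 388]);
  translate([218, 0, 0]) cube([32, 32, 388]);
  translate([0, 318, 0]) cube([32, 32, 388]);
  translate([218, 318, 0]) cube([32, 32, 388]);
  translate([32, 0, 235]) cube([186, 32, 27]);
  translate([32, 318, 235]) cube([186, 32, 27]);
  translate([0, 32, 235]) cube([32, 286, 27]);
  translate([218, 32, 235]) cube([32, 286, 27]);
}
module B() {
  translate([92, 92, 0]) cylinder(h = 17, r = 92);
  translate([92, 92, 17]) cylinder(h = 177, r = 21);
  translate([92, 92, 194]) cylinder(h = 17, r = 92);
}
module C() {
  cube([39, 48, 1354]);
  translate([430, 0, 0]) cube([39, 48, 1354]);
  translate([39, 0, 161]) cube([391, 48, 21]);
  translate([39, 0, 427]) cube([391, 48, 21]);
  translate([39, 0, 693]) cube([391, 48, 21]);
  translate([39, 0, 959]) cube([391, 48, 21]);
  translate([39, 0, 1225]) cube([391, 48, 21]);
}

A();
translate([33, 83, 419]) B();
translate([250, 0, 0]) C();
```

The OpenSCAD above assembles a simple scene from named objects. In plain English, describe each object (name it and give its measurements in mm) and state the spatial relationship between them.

A is a simple wooden stool: a rectangular seat 250 mm (x) by 350 mm (y), 31 mm thick, top face at z = 419 mm, on four square legs, each 32×32 mm in cross-section. The legs rest on z = 0, each flush with a corner of the seat. Four stretchers, 32 mm wide and 27 mm tall, connect adjacent legs with their undersides at z = 235 mm, each running between the inner faces of the legs it joins and aligned with the legs' outer faces on the other axis.

B is a spool: two coaxial disc flanges of radius 92 mm and thickness 17 mm, joined by a core cylinder of radius 21 mm and height 177 mm. The lower flange rests on z = 0 and the three cylinders share a vertical axis.

C is a straight ladder. Two 39×48 mm vertical rails, 1354 mm tall, stand 469 mm apart (outside-to-outside) with their front faces coplanar on the −y side. 5 rungs, each 48 mm deep and 21 mm tall, span between the inner faces of the rails, front faces flush with the rails. The lowest rung's underside is at z = 161 mm and rungs are spaced 266 mm apart (underside to underside).

The spool is on top of the stool, centred. The ladder is against the stool's +x side, with their −y faces flush.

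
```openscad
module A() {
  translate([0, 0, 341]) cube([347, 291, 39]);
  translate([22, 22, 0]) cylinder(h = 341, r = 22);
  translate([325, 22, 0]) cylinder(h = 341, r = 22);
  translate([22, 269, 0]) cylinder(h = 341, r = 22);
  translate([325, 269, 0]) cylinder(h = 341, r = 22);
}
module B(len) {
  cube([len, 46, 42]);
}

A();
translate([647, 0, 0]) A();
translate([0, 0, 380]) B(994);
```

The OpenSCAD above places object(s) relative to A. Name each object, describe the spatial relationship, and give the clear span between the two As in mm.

Second stool starts at x = 647; first ends at x = 347; clear span = 647 − 347 = 300 mm.

A is a stool. B is a beam. A beam spans the tops of two stools. The clear span between the two stools is 300 mm.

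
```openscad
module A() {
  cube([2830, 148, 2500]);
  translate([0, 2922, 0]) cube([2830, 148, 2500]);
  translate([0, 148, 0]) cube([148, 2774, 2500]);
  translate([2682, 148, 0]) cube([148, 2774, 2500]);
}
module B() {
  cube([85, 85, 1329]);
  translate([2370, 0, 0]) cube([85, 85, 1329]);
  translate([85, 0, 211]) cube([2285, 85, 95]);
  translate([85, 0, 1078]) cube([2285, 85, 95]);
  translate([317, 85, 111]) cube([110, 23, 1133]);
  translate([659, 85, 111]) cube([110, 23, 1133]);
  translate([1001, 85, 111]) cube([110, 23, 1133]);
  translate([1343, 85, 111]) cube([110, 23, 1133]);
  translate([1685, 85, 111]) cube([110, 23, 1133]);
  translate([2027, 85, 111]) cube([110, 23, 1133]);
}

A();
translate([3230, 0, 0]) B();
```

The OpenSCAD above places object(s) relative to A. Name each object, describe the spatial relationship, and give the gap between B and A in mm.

A is a house frame. B is a fence section. The fence section is on the floor beside the house frame on its +x side. The gap between the fence section and the house frame is 400 mm.

The fence section's nearest face is 400 mm from the house frame's +x face.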